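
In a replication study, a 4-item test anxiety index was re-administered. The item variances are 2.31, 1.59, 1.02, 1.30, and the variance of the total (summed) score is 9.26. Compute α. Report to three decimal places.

ΣVar(i) = 2.31 + 1.59 + 1.02 + 1.30 = 6.22
α = (k/(k−1))·(1 − ΣVar(i)/σ²_total) = (4/3)·(1 − 6.22/9.26) = 0.438

α = 0.438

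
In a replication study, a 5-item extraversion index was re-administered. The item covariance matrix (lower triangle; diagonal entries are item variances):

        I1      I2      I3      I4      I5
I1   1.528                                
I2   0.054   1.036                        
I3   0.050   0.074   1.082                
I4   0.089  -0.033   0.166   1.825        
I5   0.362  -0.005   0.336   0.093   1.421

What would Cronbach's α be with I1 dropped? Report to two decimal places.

Remaining items: I2, I3, I4, I5 (k = 4).
ΣVar(i) = 1.036 + 1.082 + 1.825 + 1.421 = 5.364
total variance = 5.364 + 2 × 0.631 = 6.626
α (item deleted) = (4/3)·(1 − 5.364/6.626) = 0.25

Cronbach's α = 0.25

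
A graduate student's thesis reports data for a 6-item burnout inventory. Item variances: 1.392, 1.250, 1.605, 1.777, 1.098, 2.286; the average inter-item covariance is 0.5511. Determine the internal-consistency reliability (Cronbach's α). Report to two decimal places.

Cronbach's α = 0.76

ΣVar(i) = 1.392 + 1.250 + 1.605 + 1.777 + 1.098 + 2.286 = 9.408
Sum of the 15 distinct covariances = 15 × 0.5511 = 8.2665
σ²_total = ΣVar(i) + 2·Σcov = 9.408 + 2 × 8.2665 = 25.9410
α = (6/5)·(1 − 9.408/25.9410) = 0.76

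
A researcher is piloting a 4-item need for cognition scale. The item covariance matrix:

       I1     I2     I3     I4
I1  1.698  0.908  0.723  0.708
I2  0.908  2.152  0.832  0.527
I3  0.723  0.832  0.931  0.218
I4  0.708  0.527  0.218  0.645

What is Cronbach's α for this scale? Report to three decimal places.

sum of item variances = 1.698 + 2.152 + 0.931 + 0.645 = 5.426
Σ_{i<j} σ_ij = 3.916
σ²_T = 5.426 + 2 × 3.916 = 13.258
α = (k/(k−1))·(1 − sum of item variances/σ²_T) = (4/3)·(1 − 5.426/13.258) = 0.788

Cronbach's α = 0.788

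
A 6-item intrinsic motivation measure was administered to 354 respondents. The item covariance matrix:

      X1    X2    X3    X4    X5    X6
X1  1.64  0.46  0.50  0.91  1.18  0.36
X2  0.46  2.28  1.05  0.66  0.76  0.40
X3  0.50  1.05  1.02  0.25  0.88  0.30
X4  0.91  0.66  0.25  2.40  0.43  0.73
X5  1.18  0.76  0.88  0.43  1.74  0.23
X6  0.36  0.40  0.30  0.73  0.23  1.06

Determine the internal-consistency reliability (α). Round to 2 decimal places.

α = 0.77

Σσ²ᵢ = 1.64 + 2.28 + 1.02 + 2.40 + 1.74 + 1.06 = 10.14
Σ_{i<j} σ_ij = 9.10
Var(T) = 10.14 + 2 × 9.10 = 28.34
α = (k/(k−1))·(1 − Σσ²ᵢ/Var(T)) = (6/5)·(1 − 10.14/28.34) = 0.77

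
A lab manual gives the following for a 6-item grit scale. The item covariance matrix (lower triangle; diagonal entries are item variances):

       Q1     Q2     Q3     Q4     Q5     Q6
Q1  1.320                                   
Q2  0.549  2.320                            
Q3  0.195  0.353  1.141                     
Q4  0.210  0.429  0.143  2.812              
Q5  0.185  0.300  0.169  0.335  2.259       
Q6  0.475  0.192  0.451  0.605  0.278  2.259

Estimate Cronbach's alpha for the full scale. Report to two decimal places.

α = 0.53

ΣVar(i) = 1.320 + 2.320 + 1.141 + 2.812 + 2.259 + 2.259 = 12.111
Σ_{i<j} σ_ij = 4.869
Var(T) = 12.111 + 2 × 4.869 = 21.849
α = (k/(k−1))·(1 − ΣVar(i)/Var(T)) = (6/5)·(1 − 12.111/21.849) = 0.53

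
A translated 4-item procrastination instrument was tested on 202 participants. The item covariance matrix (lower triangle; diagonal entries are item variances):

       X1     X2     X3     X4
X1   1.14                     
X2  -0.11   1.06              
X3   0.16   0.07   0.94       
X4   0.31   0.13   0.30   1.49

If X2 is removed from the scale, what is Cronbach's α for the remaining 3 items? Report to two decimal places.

Remaining items: X1, X3, X4 (k = 3).
ΣVar(i) = 1.14 + 0.94 + 1.49 = 3.57
Var(T) = 3.57 + 2 × 0.77 = 5.11
α (item deleted) = (3/2)·(1 − 3.57/5.11) = 0.45

α = 0.45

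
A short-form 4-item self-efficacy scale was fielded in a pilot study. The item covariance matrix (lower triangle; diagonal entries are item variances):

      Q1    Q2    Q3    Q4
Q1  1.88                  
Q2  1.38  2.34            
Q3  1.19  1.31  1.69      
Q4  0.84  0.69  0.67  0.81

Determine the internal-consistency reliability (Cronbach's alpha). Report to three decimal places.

α = 0.859

ΣVar(i) = 1.88 + 2.34 + 1.69 + 0.81 = 6.72
Sum of the distinct covariances = 6.08
total variance = 6.72 + 2 × 6.08 = 18.88
α = (k/(k−1))·(1 − ΣVar(i)/total variance) = (4/3)·(1 − 6.72/18.88) = 0.859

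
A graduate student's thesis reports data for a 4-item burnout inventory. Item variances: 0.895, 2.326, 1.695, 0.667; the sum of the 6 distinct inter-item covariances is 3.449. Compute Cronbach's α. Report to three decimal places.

Σσ²ᵢ = 0.895 + 2.326 + 1.695 + 0.667 = 5.583
Sum of distinct covariances = 3.449
σ²_total = Σσ²ᵢ + 2·Σcov = 5.583 + 2 × 3.449 = 12.481
α = (4/3)·(1 − 5.583/12.481) = 0.737

α = 0.737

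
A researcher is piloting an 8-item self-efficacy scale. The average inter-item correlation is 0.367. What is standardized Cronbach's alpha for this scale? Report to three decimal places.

standardized Cronbach's alpha = 0.823

Standardized α = k·r̄ / (1 + (k−1)·r̄) = 8 × 0.367 / (1 + 7 × 0.367)
  = 2.9360 / 3.5690 = 0.823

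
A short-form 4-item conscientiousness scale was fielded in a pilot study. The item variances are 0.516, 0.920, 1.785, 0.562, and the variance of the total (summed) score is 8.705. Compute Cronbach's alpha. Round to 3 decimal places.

α = 0.754

Σσᵢ² = 0.516 + 0.920 + 1.785 + 0.562 = 3.783
α = (k/(k−1))·(1 − Σσᵢ²/total variance) = (4/3)·(1 − 3.783/8.705) = 0.754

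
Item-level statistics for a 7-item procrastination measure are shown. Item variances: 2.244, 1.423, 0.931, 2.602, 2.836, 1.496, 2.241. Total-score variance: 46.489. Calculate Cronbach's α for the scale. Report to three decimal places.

α = 0.821

ΣVar(i) = 2.244 + 1.423 + 0.931 + 2.602 + 2.836 + 1.496 + 2.241 = 13.773
α = (k/(k−1))·(1 − ΣVar(i)/total variance) = (7/6)·(1 − 13.773/46.489) = 0.821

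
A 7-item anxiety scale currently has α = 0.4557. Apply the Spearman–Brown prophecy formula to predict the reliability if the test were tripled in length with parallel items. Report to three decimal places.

predicted reliability = 0.715

Length factor m = 3
α' = m·α / (1 + (m−1)·α)
   = 3 × 0.4557 / (1 + (3 − 1) × 0.4557)
   = 1.3671 / 1.9114 = 0.715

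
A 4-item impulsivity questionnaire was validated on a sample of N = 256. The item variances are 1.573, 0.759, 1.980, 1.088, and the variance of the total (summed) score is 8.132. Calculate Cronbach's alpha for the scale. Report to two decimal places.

Cronbach's alpha = 0.45

sum of item variances = 1.573 + 0.759 + 1.980 + 1.088 = 5.400
α = (k/(k−1))·(1 − sum of item variances/σ²_total) = (4/3)·(1 − 5.400/8.132) = 0.45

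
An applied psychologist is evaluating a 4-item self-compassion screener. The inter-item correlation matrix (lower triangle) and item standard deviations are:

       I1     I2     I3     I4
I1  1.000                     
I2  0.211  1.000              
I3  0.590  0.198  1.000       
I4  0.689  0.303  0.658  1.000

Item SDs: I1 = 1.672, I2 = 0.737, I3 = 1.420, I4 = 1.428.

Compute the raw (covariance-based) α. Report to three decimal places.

Σσ²ᵢ = 1.672² + 0.737² + 1.420² + 1.428² = 7.3943
Covariances σ_ij = r_ij · s_i · s_j:
  σ(I1,I2) = 0.211 × 1.672 × 0.737 = 0.2600
  σ(I1,I3) = 0.590 × 1.672 × 1.420 = 1.4008
  σ(I1,I4) = 0.689 × 1.672 × 1.428 = 1.6451
  σ(I2,I3) = 0.198 × 0.737 × 1.420 = 0.2072
  σ(I2,I4) = 0.303 × 0.737 × 1.428 = 0.3189
  σ(I3,I4) = 0.658 × 1.420 × 1.428 = 1.3343
σ²_T = Σσ²ᵢ + 2·Σσ_ij = 7.3943 + 2 × 5.1663 = 17.7269
α = (4/3)·(1 − 7.3943/17.7269) = 0.777

α = 0.777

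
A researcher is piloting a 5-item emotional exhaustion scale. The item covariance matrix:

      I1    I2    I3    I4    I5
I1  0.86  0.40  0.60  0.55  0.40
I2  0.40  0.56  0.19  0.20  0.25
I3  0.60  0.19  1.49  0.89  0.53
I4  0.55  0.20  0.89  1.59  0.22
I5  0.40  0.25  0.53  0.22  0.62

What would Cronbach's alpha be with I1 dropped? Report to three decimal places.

Cronbach's alpha = 0.689

Remaining items: I2, I3, I4, I5 (k = 4).
ΣVar(i) = 0.56 + 1.49 + 1.59 + 0.62 = 4.26
total variance = 4.26 + 2 × 2.28 = 8.82
α (item deleted) = (4/3)·(1 − 4.26/8.82) = 0.689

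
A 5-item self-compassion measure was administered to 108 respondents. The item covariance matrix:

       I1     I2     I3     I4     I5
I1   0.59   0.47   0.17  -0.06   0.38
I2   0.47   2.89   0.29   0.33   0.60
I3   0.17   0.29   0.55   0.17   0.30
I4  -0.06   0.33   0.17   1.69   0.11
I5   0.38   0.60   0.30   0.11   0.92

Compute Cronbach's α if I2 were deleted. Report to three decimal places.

Cronbach's α = 0.484

Remaining items: I1, I3, I4, I5 (k = 4).
Σσ²ᵢ = 0.59 + 0.55 + 1.69 + 0.92 = 3.75
σ²_total = 3.75 + 2 × 1.07 = 5.89
α (item deleted) = (4/3)·(1 − 3.75/5.89) = 0.484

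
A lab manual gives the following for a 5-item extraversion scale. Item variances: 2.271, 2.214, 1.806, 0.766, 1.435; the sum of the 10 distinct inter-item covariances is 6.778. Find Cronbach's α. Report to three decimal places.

Cronbach's α = 0.769

Σσ²ᵢ = 2.271 + 2.214 + 1.806 + 0.766 + 1.435 = 8.492
Sum of distinct covariances = 6.778
σ²_T = Σσ²ᵢ + 2·Σcov = 8.492 + 2 × 6.778 = 22.048
α = (5/4)·(1 − 8.492/22.048) = 0.769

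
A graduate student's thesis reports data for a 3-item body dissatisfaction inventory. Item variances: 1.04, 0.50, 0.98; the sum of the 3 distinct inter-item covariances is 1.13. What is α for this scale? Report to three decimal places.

sum of item variances = 1.04 + 0.50 + 0.98 = 2.52
Sum of distinct covariances = 1.13
total variance = sum of item variances + 2·Σcov = 2.52 + 2 × 1.13 = 4.78
α = (3/2)·(1 − 2.52/4.78) = 0.709

α = 0.709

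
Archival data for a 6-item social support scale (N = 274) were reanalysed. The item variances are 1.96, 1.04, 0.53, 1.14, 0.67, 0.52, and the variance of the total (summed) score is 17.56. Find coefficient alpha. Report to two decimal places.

α = 0.80

ΣVar(i) = 1.96 + 1.04 + 0.53 + 1.14 + 0.67 + 0.52 = 5.86
α = (k/(k−1))·(1 − ΣVar(i)/Var(T)) = (6/5)·(1 − 5.86/17.56) = 0.80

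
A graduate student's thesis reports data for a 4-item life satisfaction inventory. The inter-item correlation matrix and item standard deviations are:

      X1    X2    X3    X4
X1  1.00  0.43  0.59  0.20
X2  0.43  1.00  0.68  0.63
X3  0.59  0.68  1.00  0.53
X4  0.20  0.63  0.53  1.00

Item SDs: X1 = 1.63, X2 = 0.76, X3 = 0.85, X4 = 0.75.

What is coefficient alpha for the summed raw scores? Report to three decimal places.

α = 0.730

Σσ²ᵢ = 1.63² + 0.76² + 0.85² + 0.75² = 4.5195
Covariances σ_ij = r_ij · s_i · s_j:
  σ(X1,X2) = 0.43 × 1.63 × 0.76 = 0.5327
  σ(X1,X3) = 0.59 × 1.63 × 0.85 = 0.8174
  σ(X1,X4) = 0.20 × 1.63 × 0.75 = 0.2445
  σ(X2,X3) = 0.68 × 0.76 × 0.85 = 0.4393
  σ(X2,X4) = 0.63 × 0.76 × 0.75 = 0.3591
  σ(X3,X4) = 0.53 × 0.85 × 0.75 = 0.3379
σ²_T = Σσ²ᵢ + 2·Σσ_ij = 4.5195 + 2 × 2.7309 = 9.9813
α = (4/3)·(1 − 4.5195/9.9813) = 0.730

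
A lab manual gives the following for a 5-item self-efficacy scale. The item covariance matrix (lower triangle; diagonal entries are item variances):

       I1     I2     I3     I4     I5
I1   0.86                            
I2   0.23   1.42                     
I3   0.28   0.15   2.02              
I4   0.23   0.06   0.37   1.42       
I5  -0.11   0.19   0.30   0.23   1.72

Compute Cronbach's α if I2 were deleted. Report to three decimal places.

α = 0.402

Remaining items: I1, I3, I4, I5 (k = 4).
sum of item variances = 0.86 + 2.02 + 1.42 + 1.72 = 6.02
σ²_total = 6.02 + 2 × 1.30 = 8.62
α (item deleted) = (4/3)·(1 − 6.02/8.62) = 0.402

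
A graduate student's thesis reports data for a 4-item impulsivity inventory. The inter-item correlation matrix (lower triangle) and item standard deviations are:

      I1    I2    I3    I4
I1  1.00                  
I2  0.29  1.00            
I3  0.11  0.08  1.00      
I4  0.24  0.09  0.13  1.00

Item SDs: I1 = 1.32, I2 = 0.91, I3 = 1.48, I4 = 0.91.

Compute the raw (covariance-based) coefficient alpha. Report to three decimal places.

α = 0.403

Σσ²ᵢ = 1.32² + 0.91² + 1.48² + 0.91² = 5.5890
Covariances σ_ij = r_ij · s_i · s_j:
  σ(I1,I2) = 0.29 × 1.32 × 0.91 = 0.3483
  σ(I1,I3) = 0.11 × 1.32 × 1.48 = 0.2149
  σ(I1,I4) = 0.24 × 1.32 × 0.91 = 0.2883
  σ(I2,I3) = 0.08 × 0.91 × 1.48 = 0.1077
  σ(I2,I4) = 0.09 × 0.91 × 0.91 = 0.0745
  σ(I3,I4) = 0.13 × 1.48 × 0.91 = 0.1751
σ²_T = Σσ²ᵢ + 2·Σσ_ij = 5.5890 + 2 × 1.2088 = 8.0066
α = (4/3)·(1 − 5.5890/8.0066) = 0.403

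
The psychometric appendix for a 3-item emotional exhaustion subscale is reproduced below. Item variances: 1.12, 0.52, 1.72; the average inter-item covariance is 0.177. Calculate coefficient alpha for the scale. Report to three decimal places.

ΣVar(i) = 1.12 + 0.52 + 1.72 = 3.36
Sum of the 3 distinct covariances = 3 × 0.177 = 0.531
σ²_T = ΣVar(i) + 2·Σcov = 3.36 + 2 × 0.531 = 4.422
α = (3/2)·(1 − 3.36/4.422) = 0.360

α = 0.360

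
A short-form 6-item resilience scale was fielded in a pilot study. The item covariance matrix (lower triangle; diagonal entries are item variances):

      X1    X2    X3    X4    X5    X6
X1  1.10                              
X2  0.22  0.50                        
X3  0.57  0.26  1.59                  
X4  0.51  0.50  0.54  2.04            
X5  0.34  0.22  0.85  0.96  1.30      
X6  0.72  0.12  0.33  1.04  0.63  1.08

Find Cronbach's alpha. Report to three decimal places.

α = 0.807

sum of item variances = 1.10 + 0.50 + 1.59 + 2.04 + 1.30 + 1.08 = 7.61
Sum of off-diagonal covariances = 7.81
Var(T) = 7.61 + 2 × 7.81 = 23.23
α = (k/(k−1))·(1 − sum of item variances/Var(T)) = (6/5)·(1 − 7.61/23.23) = 0.807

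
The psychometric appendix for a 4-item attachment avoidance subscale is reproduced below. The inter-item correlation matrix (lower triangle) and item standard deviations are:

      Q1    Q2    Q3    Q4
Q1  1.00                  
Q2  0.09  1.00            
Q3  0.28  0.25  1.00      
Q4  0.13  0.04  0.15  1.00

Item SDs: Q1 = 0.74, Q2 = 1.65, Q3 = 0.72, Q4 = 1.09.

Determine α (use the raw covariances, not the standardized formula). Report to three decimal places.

α = 0.340

Σσ²ᵢ = 0.74² + 1.65² + 0.72² + 1.09² = 4.9766
Covariances σ_ij = r_ij · s_i · s_j:
  σ(Q1,Q2) = 0.09 × 0.74 × 1.65 = 0.1099
  σ(Q1,Q3) = 0.28 × 0.74 × 0.72 = 0.1492
  σ(Q1,Q4) = 0.13 × 0.74 × 1.09 = 0.1049
  σ(Q2,Q3) = 0.25 × 1.65 × 0.72 = 0.2970
  σ(Q2,Q4) = 0.04 × 1.65 × 1.09 = 0.0719
  σ(Q3,Q4) = 0.15 × 0.72 × 1.09 = 0.1177
σ²_T = Σσ²ᵢ + 2·Σσ_ij = 4.9766 + 2 × 0.8506 = 6.6778
α = (4/3)·(1 − 4.9766/6.6778) = 0.340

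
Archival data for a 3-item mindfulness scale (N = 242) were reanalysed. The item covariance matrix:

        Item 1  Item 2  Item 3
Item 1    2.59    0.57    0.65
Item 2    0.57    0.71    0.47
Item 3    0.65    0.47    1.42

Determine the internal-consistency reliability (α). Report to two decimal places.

α = 0.63

ΣVar(i) = 2.59 + 0.71 + 1.42 = 4.72
Sum of off-diagonal covariances = 1.69
Var(T) = 4.72 + 2 × 1.69 = 8.10
α = (k/(k−1))·(1 − ΣVar(i)/Var(T)) = (3/2)·(1 − 4.72/8.10) = 0.63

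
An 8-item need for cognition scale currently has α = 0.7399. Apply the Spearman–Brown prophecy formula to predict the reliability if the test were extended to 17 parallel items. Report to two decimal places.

Length factor m = 17/8 = 2.1250
α' = m·α / (1 + (m−1)·α)
   = 17/8 × 0.7399 / (1 + (17/8 − 1) × 0.7399)
   = 1.5723 / 1.8324 = 0.86

predicted reliability = 0.86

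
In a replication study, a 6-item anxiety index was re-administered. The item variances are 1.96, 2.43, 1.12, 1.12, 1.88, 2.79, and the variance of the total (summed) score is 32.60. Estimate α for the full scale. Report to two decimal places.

sum of item variances = 1.96 + 2.43 + 1.12 + 1.12 + 1.88 + 2.79 = 11.30
α = (k/(k−1))·(1 − sum of item variances/total variance) = (6/5)·(1 − 11.30/32.60) = 0.78

α = 0.78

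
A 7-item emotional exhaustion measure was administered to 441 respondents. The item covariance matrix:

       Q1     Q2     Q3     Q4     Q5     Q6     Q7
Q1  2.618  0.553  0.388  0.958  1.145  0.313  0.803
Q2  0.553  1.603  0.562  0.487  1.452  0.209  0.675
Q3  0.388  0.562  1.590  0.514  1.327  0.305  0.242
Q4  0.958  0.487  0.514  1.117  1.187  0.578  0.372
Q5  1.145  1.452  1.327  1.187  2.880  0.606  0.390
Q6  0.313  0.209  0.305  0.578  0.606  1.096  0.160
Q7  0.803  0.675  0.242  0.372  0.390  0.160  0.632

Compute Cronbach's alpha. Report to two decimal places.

Cronbach's alpha = 0.81

ΣVar(i) = 2.618 + 1.603 + 1.590 + 1.117 + 2.880 + 1.096 + 0.632 = 11.536
Sum of off-diagonal covariances = 13.226
σ²_T = 11.536 + 2 × 13.226 = 37.988
α = (k/(k−1))·(1 − ΣVar(i)/σ²_T) = (7/6)·(1 − 11.536/37.988) = 0.81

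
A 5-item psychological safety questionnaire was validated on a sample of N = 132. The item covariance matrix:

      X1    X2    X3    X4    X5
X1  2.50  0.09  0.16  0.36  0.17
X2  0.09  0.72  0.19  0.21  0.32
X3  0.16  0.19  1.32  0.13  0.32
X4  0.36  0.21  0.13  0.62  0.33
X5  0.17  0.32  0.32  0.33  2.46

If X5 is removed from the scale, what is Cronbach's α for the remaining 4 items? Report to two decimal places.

α = 0.41

Remaining items: X1, X2, X3, X4 (k = 4).
ΣVar(i) = 2.50 + 0.72 + 1.32 + 0.62 = 5.16
σ²_T = 5.16 + 2 × 1.14 = 7.44
α (item deleted) = (4/3)·(1 − 5.16/7.44) = 0.41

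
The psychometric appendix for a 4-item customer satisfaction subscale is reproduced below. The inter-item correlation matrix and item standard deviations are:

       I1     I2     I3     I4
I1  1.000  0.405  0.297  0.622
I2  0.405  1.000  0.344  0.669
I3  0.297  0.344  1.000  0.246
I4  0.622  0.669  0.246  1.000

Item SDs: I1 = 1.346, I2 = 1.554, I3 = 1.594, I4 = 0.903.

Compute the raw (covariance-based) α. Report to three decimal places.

Σσ²ᵢ = 1.346² + 1.554² + 1.594² + 0.903² = 7.5829
Covariances σ_ij = r_ij · s_i · s_j:
  σ(I1,I2) = 0.405 × 1.346 × 1.554 = 0.8471
  σ(I1,I3) = 0.297 × 1.346 × 1.594 = 0.6372
  σ(I1,I4) = 0.622 × 1.346 × 0.903 = 0.7560
  σ(I2,I3) = 0.344 × 1.554 × 1.594 = 0.8521
  σ(I2,I4) = 0.669 × 1.554 × 0.903 = 0.9388
  σ(I3,I4) = 0.246 × 1.594 × 0.903 = 0.3541
σ²_T = Σσ²ᵢ + 2·Σσ_ij = 7.5829 + 2 × 4.3853 = 16.3535
α = (4/3)·(1 − 7.5829/16.3535) = 0.715

α = 0.715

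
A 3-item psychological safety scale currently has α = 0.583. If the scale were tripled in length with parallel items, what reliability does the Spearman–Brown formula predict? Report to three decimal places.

predicted reliability = 0.807

Length factor m = 3
α' = m·α / (1 + (m−1)·α)
   = 3 × 0.583 / (1 + (3 − 1) × 0.583)
   = 1.7490 / 2.1660 = 0.807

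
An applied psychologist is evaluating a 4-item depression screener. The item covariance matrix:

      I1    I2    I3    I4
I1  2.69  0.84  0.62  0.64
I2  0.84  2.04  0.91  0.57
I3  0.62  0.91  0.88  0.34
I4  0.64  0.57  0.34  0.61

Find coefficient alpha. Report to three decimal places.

coefficient alpha = 0.743

ΣVar(i) = 2.69 + 2.04 + 0.88 + 0.61 = 6.22
Σ_{i<j} σ_ij = 3.92
σ²_total = 6.22 + 2 × 3.92 = 14.06
α = (k/(k−1))·(1 − ΣVar(i)/σ²_total) = (4/3)·(1 − 6.22/14.06) = 0.743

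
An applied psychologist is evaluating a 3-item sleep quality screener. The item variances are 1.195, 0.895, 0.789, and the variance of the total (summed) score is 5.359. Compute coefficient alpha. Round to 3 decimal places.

coefficient alpha = 0.694

sum of item variances = 1.195 + 0.895 + 0.789 = 2.879
α = (k/(k−1))·(1 − sum of item variances/total variance) = (3/2)·(1 − 2.879/5.359) = 0.694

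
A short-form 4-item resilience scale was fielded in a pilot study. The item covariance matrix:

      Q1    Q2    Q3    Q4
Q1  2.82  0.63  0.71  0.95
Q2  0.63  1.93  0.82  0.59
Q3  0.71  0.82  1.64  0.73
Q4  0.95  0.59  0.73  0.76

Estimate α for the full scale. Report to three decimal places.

α = 0.738

Σσᵢ² = 2.82 + 1.93 + 1.64 + 0.76 = 7.15
Sum of the distinct covariances = 4.43
σ²_T = 7.15 + 2 × 4.43 = 16.01
α = (k/(k−1))·(1 − Σσᵢ²/σ²_T) = (4/3)·(1 − 7.15/16.01) = 0.738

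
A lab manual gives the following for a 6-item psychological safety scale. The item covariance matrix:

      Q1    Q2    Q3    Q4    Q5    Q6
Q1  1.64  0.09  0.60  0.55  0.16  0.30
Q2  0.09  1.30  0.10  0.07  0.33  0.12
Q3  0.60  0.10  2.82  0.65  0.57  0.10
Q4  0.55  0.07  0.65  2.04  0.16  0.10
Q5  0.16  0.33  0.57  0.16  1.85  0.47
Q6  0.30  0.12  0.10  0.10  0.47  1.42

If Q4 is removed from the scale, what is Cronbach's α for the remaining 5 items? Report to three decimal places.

α = 0.483

Remaining items: Q1, Q2, Q3, Q5, Q6 (k = 5).
ΣVar(i) = 1.64 + 1.30 + 2.82 + 1.85 + 1.42 = 9.03
Var(T) = 9.03 + 2 × 2.84 = 14.71
α (item deleted) = (5/4)·(1 − 9.03/14.71) = 0.483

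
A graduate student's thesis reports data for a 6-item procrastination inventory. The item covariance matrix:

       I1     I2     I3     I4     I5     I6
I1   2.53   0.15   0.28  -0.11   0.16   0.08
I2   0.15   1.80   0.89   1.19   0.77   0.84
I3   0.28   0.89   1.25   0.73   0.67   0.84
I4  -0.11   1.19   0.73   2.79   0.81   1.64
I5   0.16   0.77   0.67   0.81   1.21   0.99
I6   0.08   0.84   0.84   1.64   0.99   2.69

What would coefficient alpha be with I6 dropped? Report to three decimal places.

coefficient alpha = 0.670

Remaining items: I1, I2, I3, I4, I5 (k = 5).
Σσᵢ² = 2.53 + 1.80 + 1.25 + 2.79 + 1.21 = 9.58
σ²_total = 9.58 + 2 × 5.54 = 20.66
α (item deleted) = (5/4)·(1 − 9.58/20.66) = 0.670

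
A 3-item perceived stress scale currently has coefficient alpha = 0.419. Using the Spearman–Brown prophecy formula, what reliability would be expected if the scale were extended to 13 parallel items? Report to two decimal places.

Length factor m = 13/3 = 4.3333
α' = m·α / (1 + (m−1)·α)
   = 13/3 × 0.419 / (1 + (13/3 − 1) × 0.419)
   = 1.8157 / 2.3967 = 0.76

predicted reliability = 0.76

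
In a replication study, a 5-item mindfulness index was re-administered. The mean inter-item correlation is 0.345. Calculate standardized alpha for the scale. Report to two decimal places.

α = 0.72

Standardized α = k·r̄ / (1 + (k−1)·r̄) = 5 × 0.345 / (1 + 4 × 0.345)
  = 1.7250 / 2.3800 = 0.72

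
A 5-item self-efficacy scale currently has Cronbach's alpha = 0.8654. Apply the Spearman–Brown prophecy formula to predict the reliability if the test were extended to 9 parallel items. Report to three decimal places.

Length factor m = 9/5 = 1.8000
α' = m·α / (1 + (m−1)·α)
   = 9/5 × 0.8654 / (1 + (9/5 − 1) × 0.8654)
   = 1.5577 / 1.6923 = 0.920

predicted reliability = 0.920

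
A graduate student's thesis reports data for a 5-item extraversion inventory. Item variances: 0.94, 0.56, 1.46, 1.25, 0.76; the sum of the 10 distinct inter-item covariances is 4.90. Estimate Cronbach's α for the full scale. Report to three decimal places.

Cronbach's α = 0.829

Σσ²ᵢ = 0.94 + 0.56 + 1.46 + 1.25 + 0.76 = 4.97
Sum of distinct covariances = 4.90
Var(T) = Σσ²ᵢ + 2·Σcov = 4.97 + 2 × 4.90 = 14.77
α = (5/4)·(1 − 4.97/14.77) = 0.829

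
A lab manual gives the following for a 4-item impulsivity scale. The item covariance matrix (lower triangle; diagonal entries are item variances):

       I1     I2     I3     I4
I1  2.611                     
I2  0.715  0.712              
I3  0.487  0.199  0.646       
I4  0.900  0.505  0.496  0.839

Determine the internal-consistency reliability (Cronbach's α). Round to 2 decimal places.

α = 0.77

Σσ²ᵢ = 2.611 + 0.712 + 0.646 + 0.839 = 4.808
Sum of the distinct covariances = 3.302
total variance = 4.808 + 2 × 3.302 = 11.412
α = (k/(k−1))·(1 − Σσ²ᵢ/total variance) = (4/3)·(1 − 4.808/11.412) = 0.77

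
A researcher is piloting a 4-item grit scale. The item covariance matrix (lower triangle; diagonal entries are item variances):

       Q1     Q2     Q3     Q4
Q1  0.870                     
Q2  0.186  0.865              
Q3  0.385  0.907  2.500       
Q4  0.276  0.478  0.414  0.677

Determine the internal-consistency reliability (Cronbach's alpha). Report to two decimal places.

Σσ²ᵢ = 0.870 + 0.865 + 2.500 + 0.677 = 4.912
Sum of off-diagonal covariances = 2.646
σ²_total = 4.912 + 2 × 2.646 = 10.204
α = (k/(k−1))·(1 − Σσ²ᵢ/σ²_total) = (4/3)·(1 − 4.912/10.204) = 0.69

Cronbach's alpha = 0.69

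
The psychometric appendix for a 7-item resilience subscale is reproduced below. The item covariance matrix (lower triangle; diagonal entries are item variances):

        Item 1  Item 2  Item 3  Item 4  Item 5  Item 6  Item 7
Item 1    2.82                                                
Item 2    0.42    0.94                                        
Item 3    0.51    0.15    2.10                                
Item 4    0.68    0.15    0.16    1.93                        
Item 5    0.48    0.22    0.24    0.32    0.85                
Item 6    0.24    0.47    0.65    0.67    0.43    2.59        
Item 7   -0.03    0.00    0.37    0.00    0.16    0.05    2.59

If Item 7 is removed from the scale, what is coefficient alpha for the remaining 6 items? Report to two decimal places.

coefficient alpha = 0.61

Remaining items: Item 1, Item 2, Item 3, Item 4, Item 5, Item 6 (k = 6).
Σσ²ᵢ = 2.82 + 0.94 + 2.10 + 1.93 + 0.85 + 2.59 = 11.23
σ²_T = 11.23 + 2 × 5.79 = 22.81
α (item deleted) = (6/5)·(1 − 11.23/22.81) = 0.61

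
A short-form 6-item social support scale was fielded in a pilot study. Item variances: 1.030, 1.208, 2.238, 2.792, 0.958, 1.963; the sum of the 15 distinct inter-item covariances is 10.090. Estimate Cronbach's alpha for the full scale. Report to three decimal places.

ΣVar(i) = 1.030 + 1.208 + 2.238 + 2.792 + 0.958 + 1.963 = 10.189
Sum of distinct covariances = 10.090
total variance = ΣVar(i) + 2·Σcov = 10.189 + 2 × 10.090 = 30.369
α = (6/5)·(1 − 10.189/30.369) = 0.797

Cronbach's alpha = 0.797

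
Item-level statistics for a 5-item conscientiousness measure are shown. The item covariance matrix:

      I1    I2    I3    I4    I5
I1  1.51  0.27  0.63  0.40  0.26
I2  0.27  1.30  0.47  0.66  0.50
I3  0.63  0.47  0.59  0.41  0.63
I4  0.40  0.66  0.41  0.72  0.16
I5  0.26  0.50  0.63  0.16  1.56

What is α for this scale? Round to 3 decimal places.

α = 0.759

Σσᵢ² = 1.51 + 1.30 + 0.59 + 0.72 + 1.56 = 5.68
Sum of the distinct covariances = 4.39
σ²_total = 5.68 + 2 × 4.39 = 14.46
α = (k/(k−1))·(1 − Σσᵢ²/σ²_total) = (5/4)·(1 − 5.68/14.46) = 0.759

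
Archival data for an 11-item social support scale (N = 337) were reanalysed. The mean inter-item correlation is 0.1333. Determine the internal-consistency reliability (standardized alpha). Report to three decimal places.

Standardized α = k·r̄ / (1 + (k−1)·r̄) = 11 × 0.1333 / (1 + 10 × 0.1333)
  = 1.4663 / 2.3330 = 0.629

standardized alpha = 0.629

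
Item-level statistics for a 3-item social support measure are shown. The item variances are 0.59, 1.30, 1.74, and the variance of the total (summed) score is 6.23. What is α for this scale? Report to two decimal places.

Σσᵢ² = 0.59 + 1.30 + 1.74 = 3.63
α = (k/(k−1))·(1 − Σσᵢ²/σ²_total) = (3/2)·(1 − 3.63/6.23) = 0.63

α = 0.63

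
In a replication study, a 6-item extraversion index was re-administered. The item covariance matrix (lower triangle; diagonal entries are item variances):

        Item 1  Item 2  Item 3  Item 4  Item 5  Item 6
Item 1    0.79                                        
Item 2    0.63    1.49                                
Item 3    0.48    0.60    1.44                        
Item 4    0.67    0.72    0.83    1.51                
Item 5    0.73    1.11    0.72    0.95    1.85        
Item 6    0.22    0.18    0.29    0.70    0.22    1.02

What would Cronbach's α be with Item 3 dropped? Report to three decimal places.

Remaining items: Item 1, Item 2, Item 4, Item 5, Item 6 (k = 5).
Σσ²ᵢ = 0.79 + 1.49 + 1.51 + 1.85 + 1.02 = 6.66
Var(T) = 6.66 + 2 × 6.13 = 18.92
α (item deleted) = (5/4)·(1 − 6.66/18.92) = 0.810

Cronbach's α = 0.810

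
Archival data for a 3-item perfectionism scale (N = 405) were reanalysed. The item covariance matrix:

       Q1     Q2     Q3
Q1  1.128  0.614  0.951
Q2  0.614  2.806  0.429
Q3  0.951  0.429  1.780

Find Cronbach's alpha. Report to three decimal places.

Σσᵢ² = 1.128 + 2.806 + 1.780 = 5.714
Sum of the distinct covariances = 1.994
σ²_T = 5.714 + 2 × 1.994 = 9.702
α = (k/(k−1))·(1 − Σσᵢ²/σ²_T) = (3/2)·(1 − 5.714/9.702) = 0.617

Cronbach's alpha = 0.617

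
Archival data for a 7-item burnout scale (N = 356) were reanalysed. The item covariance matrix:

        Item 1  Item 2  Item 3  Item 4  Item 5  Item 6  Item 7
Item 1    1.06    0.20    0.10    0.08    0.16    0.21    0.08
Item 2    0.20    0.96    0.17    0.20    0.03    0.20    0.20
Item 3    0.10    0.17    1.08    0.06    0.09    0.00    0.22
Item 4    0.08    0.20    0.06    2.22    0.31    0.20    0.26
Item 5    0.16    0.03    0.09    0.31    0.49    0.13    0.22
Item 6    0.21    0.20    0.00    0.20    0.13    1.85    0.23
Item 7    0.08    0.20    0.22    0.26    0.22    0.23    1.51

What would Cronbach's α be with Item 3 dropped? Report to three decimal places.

Cronbach's α = 0.481

Remaining items: Item 1, Item 2, Item 4, Item 5, Item 6, Item 7 (k = 6).
ΣVar(i) = 1.06 + 0.96 + 2.22 + 0.49 + 1.85 + 1.51 = 8.09
Var(T) = 8.09 + 2 × 2.71 = 13.51
α (item deleted) = (6/5)·(1 − 8.09/13.51) = 0.481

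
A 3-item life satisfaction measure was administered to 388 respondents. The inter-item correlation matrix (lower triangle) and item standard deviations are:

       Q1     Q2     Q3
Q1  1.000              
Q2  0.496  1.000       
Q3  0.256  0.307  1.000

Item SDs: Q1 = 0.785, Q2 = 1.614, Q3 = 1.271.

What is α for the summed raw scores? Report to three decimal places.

Σσ²ᵢ = 0.785² + 1.614² + 1.271² = 4.8367
Covariances σ_ij = r_ij · s_i · s_j:
  σ(Q1,Q2) = 0.496 × 0.785 × 1.614 = 0.6284
  σ(Q1,Q3) = 0.256 × 0.785 × 1.271 = 0.2554
  σ(Q2,Q3) = 0.307 × 1.614 × 1.271 = 0.6298
σ²_T = Σσ²ᵢ + 2·Σσ_ij = 4.8367 + 2 × 1.5136 = 7.8639
α = (3/2)·(1 − 4.8367/7.8639) = 0.577

α = 0.577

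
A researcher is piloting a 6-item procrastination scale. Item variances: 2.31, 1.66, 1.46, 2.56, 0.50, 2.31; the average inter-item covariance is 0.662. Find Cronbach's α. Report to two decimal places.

Cronbach's α = 0.78

ΣVar(i) = 2.31 + 1.66 + 1.46 + 2.56 + 0.50 + 2.31 = 10.80
Sum of the 15 distinct covariances = 15 × 0.662 = 9.930
σ²_total = ΣVar(i) + 2·Σcov = 10.80 + 2 × 9.930 = 30.660
α = (6/5)·(1 − 10.80/30.660) = 0.78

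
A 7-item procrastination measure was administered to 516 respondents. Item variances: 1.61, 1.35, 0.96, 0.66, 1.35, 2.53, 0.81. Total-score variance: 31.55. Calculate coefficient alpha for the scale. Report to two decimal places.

α = 0.82

sum of item variances = 1.61 + 1.35 + 0.96 + 0.66 + 1.35 + 2.53 + 0.81 = 9.27
α = (k/(k−1))·(1 − sum of item variances/σ²_T) = (7/6)·(1 − 9.27/31.55) = 0.82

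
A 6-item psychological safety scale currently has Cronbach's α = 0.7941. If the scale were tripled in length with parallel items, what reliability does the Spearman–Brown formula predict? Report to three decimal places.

predicted reliability = 0.920

Length factor m = 3
α' = m·α / (1 + (m−1)·α)
   = 3 × 0.7941 / (1 + (3 − 1) × 0.7941)
   = 2.3823 / 2.5882 = 0.920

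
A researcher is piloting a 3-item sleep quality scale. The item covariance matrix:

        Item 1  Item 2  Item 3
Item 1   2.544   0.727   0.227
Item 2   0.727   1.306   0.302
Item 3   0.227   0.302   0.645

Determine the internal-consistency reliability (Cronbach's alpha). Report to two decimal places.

Σσ²ᵢ = 2.544 + 1.306 + 0.645 = 4.495
Σ_{i<j} σ_ij = 1.256
σ²_T = 4.495 + 2 × 1.256 = 7.007
α = (k/(k−1))·(1 − Σσ²ᵢ/σ²_T) = (3/2)·(1 − 4.495/7.007) = 0.54

Cronbach's alpha = 0.54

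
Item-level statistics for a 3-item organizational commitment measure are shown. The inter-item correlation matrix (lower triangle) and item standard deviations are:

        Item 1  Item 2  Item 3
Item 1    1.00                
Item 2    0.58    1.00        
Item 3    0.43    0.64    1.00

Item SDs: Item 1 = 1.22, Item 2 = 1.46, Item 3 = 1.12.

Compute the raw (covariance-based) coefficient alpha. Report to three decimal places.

coefficient alpha = 0.784

Σσ²ᵢ = 1.22² + 1.46² + 1.12² = 4.8744
Covariances σ_ij = r_ij · s_i · s_j:
  σ(Item 1,Item 2) = 0.58 × 1.22 × 1.46 = 1.0331
  σ(Item 1,Item 3) = 0.43 × 1.22 × 1.12 = 0.5876
  σ(Item 2,Item 3) = 0.64 × 1.46 × 1.12 = 1.0465
σ²_T = Σσ²ᵢ + 2·Σσ_ij = 4.8744 + 2 × 2.6672 = 10.2088
α = (3/2)·(1 − 4.8744/10.2088) = 0.784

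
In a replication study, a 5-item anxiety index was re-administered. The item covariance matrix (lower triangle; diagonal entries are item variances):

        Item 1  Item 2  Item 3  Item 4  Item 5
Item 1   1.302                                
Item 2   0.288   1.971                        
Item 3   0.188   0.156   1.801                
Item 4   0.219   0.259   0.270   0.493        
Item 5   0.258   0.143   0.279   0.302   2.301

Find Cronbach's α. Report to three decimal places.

Cronbach's α = 0.469

Σσ²ᵢ = 1.302 + 1.971 + 1.801 + 0.493 + 2.301 = 7.868
Sum of off-diagonal covariances = 2.362
σ²_total = 7.868 + 2 × 2.362 = 12.592
α = (k/(k−1))·(1 − Σσ²ᵢ/σ²_total) = (5/4)·(1 − 7.868/12.592) = 0.469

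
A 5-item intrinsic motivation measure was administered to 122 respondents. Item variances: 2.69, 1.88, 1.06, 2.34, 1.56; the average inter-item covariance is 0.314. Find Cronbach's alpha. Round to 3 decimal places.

Cronbach's alpha = 0.497

Σσ²ᵢ = 2.69 + 1.88 + 1.06 + 2.34 + 1.56 = 9.53
Sum of the 10 distinct covariances = 10 × 0.314 = 3.140
σ²_total = Σσ²ᵢ + 2·Σcov = 9.53 + 2 × 3.140 = 15.810
α = (5/4)·(1 − 9.53/15.810) = 0.497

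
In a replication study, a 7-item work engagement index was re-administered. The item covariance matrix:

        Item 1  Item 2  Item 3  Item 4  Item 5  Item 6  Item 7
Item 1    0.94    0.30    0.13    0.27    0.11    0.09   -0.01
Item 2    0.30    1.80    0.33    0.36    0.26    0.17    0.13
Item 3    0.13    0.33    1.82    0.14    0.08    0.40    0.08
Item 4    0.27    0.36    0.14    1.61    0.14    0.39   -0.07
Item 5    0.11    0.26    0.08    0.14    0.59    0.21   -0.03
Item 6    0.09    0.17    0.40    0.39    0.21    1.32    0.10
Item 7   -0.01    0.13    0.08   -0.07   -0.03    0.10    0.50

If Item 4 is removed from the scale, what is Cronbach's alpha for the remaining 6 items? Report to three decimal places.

Remaining items: Item 1, Item 2, Item 3, Item 5, Item 6, Item 7 (k = 6).
Σσ²ᵢ = 0.94 + 1.80 + 1.82 + 0.59 + 1.32 + 0.50 = 6.97
σ²_T = 6.97 + 2 × 2.35 = 11.67
α (item deleted) = (6/5)·(1 − 6.97/11.67) = 0.483

Cronbach's alpha = 0.483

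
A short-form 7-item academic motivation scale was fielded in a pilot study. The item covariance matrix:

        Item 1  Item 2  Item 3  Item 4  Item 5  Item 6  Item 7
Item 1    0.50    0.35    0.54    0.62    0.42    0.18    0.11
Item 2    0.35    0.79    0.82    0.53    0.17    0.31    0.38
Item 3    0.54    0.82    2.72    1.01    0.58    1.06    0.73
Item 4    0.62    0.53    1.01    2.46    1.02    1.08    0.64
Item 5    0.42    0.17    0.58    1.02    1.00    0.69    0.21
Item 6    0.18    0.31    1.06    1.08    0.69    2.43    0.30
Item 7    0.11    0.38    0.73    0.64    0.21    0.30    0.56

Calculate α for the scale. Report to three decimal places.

α = 0.807

ΣVar(i) = 0.50 + 0.79 + 2.72 + 2.46 + 1.00 + 2.43 + 0.56 = 10.46
Σ_{i<j} σ_ij = 11.75
Var(T) = 10.46 + 2 × 11.75 = 33.96
α = (k/(k−1))·(1 − ΣVar(i)/Var(T)) = (7/6)·(1 − 10.46/33.96) = 0.807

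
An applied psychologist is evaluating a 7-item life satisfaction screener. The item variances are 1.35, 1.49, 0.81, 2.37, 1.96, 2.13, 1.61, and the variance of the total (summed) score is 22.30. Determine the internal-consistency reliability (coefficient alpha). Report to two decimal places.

α = 0.55

ΣVar(i) = 1.35 + 1.49 + 0.81 + 2.37 + 1.96 + 2.13 + 1.61 = 11.72
α = (k/(k−1))·(1 − ΣVar(i)/σ²_T) = (7/6)·(1 − 11.72/22.30) = 0.55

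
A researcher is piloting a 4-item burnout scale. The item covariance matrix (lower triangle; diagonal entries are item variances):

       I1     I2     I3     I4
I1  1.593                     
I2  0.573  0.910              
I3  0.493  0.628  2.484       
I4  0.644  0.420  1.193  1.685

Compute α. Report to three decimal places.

α = 0.723

ΣVar(i) = 1.593 + 0.910 + 2.484 + 1.685 = 6.672
Σ_{i<j} σ_ij = 3.951
σ²_T = 6.672 + 2 × 3.951 = 14.574
α = (k/(k−1))·(1 − ΣVar(i)/σ²_T) = (4/3)·(1 − 6.672/14.574) = 0.723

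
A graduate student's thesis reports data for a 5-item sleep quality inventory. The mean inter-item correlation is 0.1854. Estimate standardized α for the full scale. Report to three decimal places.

Standardized α = k·r̄ / (1 + (k−1)·r̄) = 5 × 0.1854 / (1 + 4 × 0.1854)
  = 0.9270 / 1.7416 = 0.532

α = 0.532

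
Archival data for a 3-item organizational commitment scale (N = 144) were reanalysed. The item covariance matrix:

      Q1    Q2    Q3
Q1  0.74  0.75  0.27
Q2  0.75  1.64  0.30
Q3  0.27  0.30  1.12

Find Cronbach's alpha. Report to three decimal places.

Σσᵢ² = 0.74 + 1.64 + 1.12 = 3.50
Sum of off-diagonal covariances = 1.32
σ²_T = 3.50 + 2 × 1.32 = 6.14
α = (k/(k−1))·(1 − Σσᵢ²/σ²_T) = (3/2)·(1 − 3.50/6.14) = 0.645

α = 0.645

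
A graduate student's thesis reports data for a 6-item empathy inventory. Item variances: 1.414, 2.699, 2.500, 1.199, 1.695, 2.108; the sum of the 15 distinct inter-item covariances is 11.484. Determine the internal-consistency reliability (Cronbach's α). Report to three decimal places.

sum of item variances = 1.414 + 2.699 + 2.500 + 1.199 + 1.695 + 2.108 = 11.615
Sum of distinct covariances = 11.484
Var(T) = sum of item variances + 2·Σcov = 11.615 + 2 × 11.484 = 34.583
α = (6/5)·(1 − 11.615/34.583) = 0.797

Cronbach's α = 0.797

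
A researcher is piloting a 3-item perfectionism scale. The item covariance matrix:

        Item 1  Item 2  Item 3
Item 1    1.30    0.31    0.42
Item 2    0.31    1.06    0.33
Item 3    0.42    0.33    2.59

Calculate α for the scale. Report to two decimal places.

α = 0.45

Σσᵢ² = 1.30 + 1.06 + 2.59 = 4.95
Sum of off-diagonal covariances = 1.06
Var(T) = 4.95 + 2 × 1.06 = 7.07
α = (k/(k−1))·(1 − Σσᵢ²/Var(T)) = (3/2)·(1 − 4.95/7.07) = 0.45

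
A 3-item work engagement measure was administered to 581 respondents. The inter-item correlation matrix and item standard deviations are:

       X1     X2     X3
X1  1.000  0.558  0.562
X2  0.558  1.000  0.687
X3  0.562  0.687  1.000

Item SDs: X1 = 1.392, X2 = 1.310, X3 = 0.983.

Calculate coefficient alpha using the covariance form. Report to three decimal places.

coefficient alpha = 0.804

Σσ²ᵢ = 1.392² + 1.310² + 0.983² = 4.6201
Covariances σ_ij = r_ij · s_i · s_j:
  σ(X1,X2) = 0.558 × 1.392 × 1.310 = 1.0175
  σ(X1,X3) = 0.562 × 1.392 × 0.983 = 0.7690
  σ(X2,X3) = 0.687 × 1.310 × 0.983 = 0.8847
σ²_T = Σσ²ᵢ + 2·Σσ_ij = 4.6201 + 2 × 2.6712 = 9.9625
α = (3/2)·(1 − 4.6201/9.9625) = 0.804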